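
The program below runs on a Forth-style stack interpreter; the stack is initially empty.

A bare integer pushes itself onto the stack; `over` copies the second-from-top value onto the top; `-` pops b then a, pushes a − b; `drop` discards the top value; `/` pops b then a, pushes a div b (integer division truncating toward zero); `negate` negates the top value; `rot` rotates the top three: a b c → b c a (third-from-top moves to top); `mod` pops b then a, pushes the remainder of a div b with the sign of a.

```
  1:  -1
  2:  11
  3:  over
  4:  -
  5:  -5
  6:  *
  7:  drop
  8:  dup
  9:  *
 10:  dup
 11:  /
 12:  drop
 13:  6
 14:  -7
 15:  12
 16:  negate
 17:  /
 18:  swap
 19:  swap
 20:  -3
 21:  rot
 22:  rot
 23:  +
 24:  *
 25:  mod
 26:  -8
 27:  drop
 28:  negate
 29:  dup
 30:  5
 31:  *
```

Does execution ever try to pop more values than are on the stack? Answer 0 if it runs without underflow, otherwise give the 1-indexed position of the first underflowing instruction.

25

-1     : -1
11     : -1 11
over   : -1 11 -1
-      : -1 12
-5     : -1 12 -5
*      : -1 -60
drop   : -1
dup    : -1 -1
*      : 1
dup    : 1 1
/      : 1
drop   : (empty)
6      : 6
-7     : 6 -7
12     : 6 -7 12
negate : 6 -7 -12
/      : 6 0
swap   : 0 6
swap   : 6 0
-3     : 6 0 -3
rot    : 0 -3 6
rot    : -3 6 0
+      : -3 6
*      : -18
mod  — needs 2 operands, stack has 1 → underflow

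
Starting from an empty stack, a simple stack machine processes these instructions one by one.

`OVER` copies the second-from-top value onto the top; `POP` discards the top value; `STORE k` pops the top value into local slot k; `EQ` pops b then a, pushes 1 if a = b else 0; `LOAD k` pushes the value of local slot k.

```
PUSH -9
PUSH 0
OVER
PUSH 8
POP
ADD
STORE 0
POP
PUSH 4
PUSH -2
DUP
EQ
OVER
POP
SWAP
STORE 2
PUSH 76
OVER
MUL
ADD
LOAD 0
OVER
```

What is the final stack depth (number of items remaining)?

PUSH -9 → -9
PUSH 0  → -9 0
OVER    → -9 0 -9
PUSH 8  → -9 0 -9 8
POP     → -9 0 -9
ADD     → -9 -9
STORE 0 → -9
POP     → (empty)
PUSH 4  → 4
PUSH -2 → 4 -2
DUP     → 4 -2 -2
EQ      → 4 1
OVER    → 4 1 4
POP     → 4 1
SWAP    → 1 4
STORE 2 → 1
PUSH 76 → 1 76
OVER    → 1 76 1
MUL     → 1 76
ADD     → 77
LOAD 0  → 77 -9
OVER    → 77 -9 77

3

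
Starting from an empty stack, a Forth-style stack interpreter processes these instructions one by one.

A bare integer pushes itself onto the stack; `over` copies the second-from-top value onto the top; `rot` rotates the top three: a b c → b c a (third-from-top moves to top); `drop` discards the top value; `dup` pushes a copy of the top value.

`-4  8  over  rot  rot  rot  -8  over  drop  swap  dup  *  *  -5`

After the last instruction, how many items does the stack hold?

-4   -> [-4]
8    -> [-4, 8]
over -> [-4, 8, -4]
rot  -> [8, -4, -4]
rot  -> [-4, -4, 8]
rot  -> [-4, 8, -4]
-8   -> [-4, 8, -4, -8]
over -> [-4, 8, -4, -8, -4]
drop -> [-4, 8, -4, -8]
swap -> [-4, 8, -8, -4]
dup  -> [-4, 8, -8, -4, -4]
*    -> [-4, 8, -8, 16]
*    -> [-4, 8, -128]
-5   -> [-4, 8, -128, -5]

4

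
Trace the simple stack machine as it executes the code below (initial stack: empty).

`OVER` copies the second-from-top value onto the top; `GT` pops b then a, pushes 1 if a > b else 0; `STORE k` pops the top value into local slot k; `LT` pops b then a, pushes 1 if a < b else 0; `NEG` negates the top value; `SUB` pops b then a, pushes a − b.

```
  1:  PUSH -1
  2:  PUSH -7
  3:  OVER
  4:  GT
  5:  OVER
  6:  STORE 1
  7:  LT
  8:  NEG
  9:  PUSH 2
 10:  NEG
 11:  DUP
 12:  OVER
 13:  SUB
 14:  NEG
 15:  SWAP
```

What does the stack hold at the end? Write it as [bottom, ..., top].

PUSH -1 → -1
PUSH -7 → -1 -7
OVER    → -1 -7 -1
GT      → -1 0
OVER    → -1 0 -1
STORE 1 → -1 0
LT      → 1
NEG     → -1
PUSH 2  → -1 2
NEG     → -1 -2
DUP     → -1 -2 -2
OVER    → -1 -2 -2 -2
SUB     → -1 -2 0
NEG     → -1 -2 0
SWAP    → -1 0 -2

[-1, 0, -2]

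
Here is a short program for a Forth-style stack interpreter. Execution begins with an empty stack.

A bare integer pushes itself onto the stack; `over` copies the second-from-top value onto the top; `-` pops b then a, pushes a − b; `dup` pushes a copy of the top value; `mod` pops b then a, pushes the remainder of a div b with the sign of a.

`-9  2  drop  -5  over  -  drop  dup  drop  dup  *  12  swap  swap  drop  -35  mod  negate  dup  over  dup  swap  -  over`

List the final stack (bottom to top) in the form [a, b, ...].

-9     → -9
2      → -9 2
drop   → -9
-5     → -9 -5
over   → -9 -5 -9
-      → -9 4
drop   → -9
dup    → -9 -9
drop   → -9
dup    → -9 -9
*      → 81
12     → 81 12
swap   → 12 81
swap   → 81 12
drop   → 81
-35    → 81 -35
mod    → 11
negate → -11
dup    → -11 -11
over   → -11 -11 -11
dup    → -11 -11 -11 -11
swap   → -11 -11 -11 -11
-      → -11 -11 0
over   → -11 -11 0 -11

[-11, -11, 0, -11]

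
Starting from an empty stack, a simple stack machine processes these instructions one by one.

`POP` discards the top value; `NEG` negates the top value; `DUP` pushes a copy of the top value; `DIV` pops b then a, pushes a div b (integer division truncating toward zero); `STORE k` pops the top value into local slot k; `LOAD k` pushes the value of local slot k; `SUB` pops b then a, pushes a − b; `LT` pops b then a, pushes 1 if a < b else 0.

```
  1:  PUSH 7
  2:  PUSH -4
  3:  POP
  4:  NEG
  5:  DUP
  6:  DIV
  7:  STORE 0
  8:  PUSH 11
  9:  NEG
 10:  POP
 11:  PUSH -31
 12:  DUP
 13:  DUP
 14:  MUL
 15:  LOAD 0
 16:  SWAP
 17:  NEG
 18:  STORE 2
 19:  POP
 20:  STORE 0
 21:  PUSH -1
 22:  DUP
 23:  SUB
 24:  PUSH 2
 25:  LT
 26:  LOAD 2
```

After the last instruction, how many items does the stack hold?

PUSH 7   : 7
PUSH -4  : 7 -4
POP      : 7
NEG      : -7
DUP      : -7 -7
DIV      : 1
STORE 0  : (empty)
PUSH 11  : 11
NEG      : -11
POP      : (empty)
PUSH -31 : -31
DUP      : -31 -31
DUP      : -31 -31 -31
MUL      : -31 961
LOAD 0   : -31 961 1
SWAP     : -31 1 961
NEG      : -31 1 -961
STORE 2  : -31 1
POP      : -31
STORE 0  : (empty)
PUSH -1  : -1
DUP      : -1 -1
SUB      : 0
PUSH 2   : 0 2
LT       : 1
LOAD 2   : 1 -961

2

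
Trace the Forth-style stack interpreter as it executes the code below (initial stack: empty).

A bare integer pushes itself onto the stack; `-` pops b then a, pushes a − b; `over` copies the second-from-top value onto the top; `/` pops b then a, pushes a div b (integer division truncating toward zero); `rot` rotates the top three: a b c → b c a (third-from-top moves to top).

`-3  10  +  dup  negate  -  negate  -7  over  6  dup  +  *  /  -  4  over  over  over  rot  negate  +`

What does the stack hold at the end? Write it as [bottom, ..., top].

[-14, 4, 4, 0]

-3     -> -3
10     -> -3 10
+      -> 7
dup    -> 7 7
negate -> 7 -7
-      -> 14
negate -> -14
-7     -> -14 -7
over   -> -14 -7 -14
6      -> -14 -7 -14 6
dup    -> -14 -7 -14 6 6
+      -> -14 -7 -14 12
*      -> -14 -7 -168
/      -> -14 0
-      -> -14
4      -> -14 4
over   -> -14 4 -14
over   -> -14 4 -14 4
over   -> -14 4 -14 4 -14
rot    -> -14 4 4 -14 -14
negate -> -14 4 4 -14 14
+      -> -14 4 4 0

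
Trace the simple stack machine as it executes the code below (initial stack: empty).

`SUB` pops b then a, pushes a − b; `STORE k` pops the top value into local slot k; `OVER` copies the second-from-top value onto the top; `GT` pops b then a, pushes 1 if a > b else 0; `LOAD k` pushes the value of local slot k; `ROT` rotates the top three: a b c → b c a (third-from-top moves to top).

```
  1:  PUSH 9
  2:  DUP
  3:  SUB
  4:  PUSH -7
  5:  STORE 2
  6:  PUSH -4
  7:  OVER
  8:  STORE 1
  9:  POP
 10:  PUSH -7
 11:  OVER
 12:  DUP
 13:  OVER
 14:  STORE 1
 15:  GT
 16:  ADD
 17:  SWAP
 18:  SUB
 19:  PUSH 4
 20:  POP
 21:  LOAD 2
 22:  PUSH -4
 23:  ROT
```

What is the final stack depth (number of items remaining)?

3

PUSH 9  → 9
DUP     → 9 9
SUB     → 0
PUSH -7 → 0 -7
STORE 2 → 0
PUSH -4 → 0 -4
OVER    → 0 -4 0
STORE 1 → 0 -4
POP     → 0
PUSH -7 → 0 -7
OVER    → 0 -7 0
DUP     → 0 -7 0 0
OVER    → 0 -7 0 0 0
STORE 1 → 0 -7 0 0
GT      → 0 -7 0
ADD     → 0 -7
SWAP    → -7 0
SUB     → -7
PUSH 4  → -7 4
POP     → -7
LOAD 2  → -7 -7
PUSH -4 → -7 -7 -4
ROT     → -7 -4 -7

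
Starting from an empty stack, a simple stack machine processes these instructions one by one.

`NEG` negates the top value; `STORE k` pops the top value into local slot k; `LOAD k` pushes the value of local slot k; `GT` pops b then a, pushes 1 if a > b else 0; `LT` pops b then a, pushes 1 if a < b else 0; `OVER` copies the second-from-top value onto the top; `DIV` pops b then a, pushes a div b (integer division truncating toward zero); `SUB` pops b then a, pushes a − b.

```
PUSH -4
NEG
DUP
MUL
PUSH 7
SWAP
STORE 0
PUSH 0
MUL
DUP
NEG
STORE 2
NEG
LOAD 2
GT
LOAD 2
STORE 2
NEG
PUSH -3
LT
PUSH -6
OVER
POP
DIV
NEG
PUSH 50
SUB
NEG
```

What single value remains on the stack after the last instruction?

50

PUSH -4 -> -4
NEG     -> 4
DUP     -> 4 4
MUL     -> 16
PUSH 7  -> 16 7
SWAP    -> 7 16
STORE 0 -> 7
PUSH 0  -> 7 0
MUL     -> 0
DUP     -> 0 0
NEG     -> 0 0
STORE 2 -> 0
NEG     -> 0
LOAD 2  -> 0 0
GT      -> 0
LOAD 2  -> 0 0
STORE 2 -> 0
NEG     -> 0
PUSH -3 -> 0 -3
LT      -> 0
PUSH -6 -> 0 -6
OVER    -> 0 -6 0
POP     -> 0 -6
DIV     -> 0
NEG     -> 0
PUSH 50 -> 0 50
SUB     -> -50
NEG     -> 50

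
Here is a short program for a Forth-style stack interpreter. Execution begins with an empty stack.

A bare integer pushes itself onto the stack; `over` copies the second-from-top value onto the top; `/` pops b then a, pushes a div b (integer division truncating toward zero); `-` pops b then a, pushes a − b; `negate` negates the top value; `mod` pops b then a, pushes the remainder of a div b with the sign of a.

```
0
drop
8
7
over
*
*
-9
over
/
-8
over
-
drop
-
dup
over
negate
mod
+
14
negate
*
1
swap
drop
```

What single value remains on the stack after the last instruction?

0      -> [0]
drop   -> []
8      -> [8]
7      -> [8, 7]
over   -> [8, 7, 8]
*      -> [8, 56]
*      -> [448]
-9     -> [448, -9]
over   -> [448, -9, 448]
/      -> [448, 0]
-8     -> [448, 0, -8]
over   -> [448, 0, -8, 0]
-      -> [448, 0, -8]
drop   -> [448, 0]
-      -> [448]
dup    -> [448, 448]
over   -> [448, 448, 448]
negate -> [448, 448, -448]
mod    -> [448, 0]
+      -> [448]
14     -> [448, 14]
negate -> [448, -14]
*      -> [-6272]
1      -> [-6272, 1]
swap   -> [1, -6272]
drop   -> [1]

1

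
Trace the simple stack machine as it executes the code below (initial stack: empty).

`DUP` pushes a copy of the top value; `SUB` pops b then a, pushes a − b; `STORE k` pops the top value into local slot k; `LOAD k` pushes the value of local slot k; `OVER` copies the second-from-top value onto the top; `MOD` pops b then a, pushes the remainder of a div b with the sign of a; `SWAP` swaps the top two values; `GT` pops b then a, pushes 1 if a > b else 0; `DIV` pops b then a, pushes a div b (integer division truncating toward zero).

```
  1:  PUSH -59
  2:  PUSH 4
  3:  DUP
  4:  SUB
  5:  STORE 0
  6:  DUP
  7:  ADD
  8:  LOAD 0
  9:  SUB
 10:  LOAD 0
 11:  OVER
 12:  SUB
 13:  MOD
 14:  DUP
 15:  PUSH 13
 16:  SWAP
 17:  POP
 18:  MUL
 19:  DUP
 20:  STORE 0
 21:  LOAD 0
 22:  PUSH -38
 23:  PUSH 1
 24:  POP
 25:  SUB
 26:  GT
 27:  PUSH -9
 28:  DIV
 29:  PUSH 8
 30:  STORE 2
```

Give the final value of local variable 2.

8

PUSH -59 : [-59]
PUSH 4   : [-59, 4]
DUP      : [-59, 4, 4]
SUB      : [-59, 0]
STORE 0  : [-59]
DUP      : [-59, -59]
ADD      : [-118]
LOAD 0   : [-118, 0]
SUB      : [-118]
LOAD 0   : [-118, 0]
OVER     : [-118, 0, -118]
SUB      : [-118, 118]
MOD      : [0]
DUP      : [0, 0]
PUSH 13  : [0, 0, 13]
SWAP     : [0, 13, 0]
POP      : [0, 13]
MUL      : [0]
DUP      : [0, 0]
STORE 0  : [0]
LOAD 0   : [0, 0]
PUSH -38 : [0, 0, -38]
PUSH 1   : [0, 0, -38, 1]
POP      : [0, 0, -38]
SUB      : [0, 38]
GT       : [0]
PUSH -9  : [0, -9]
DIV      : [0]
PUSH 8   : [0, 8]
STORE 2  : [0]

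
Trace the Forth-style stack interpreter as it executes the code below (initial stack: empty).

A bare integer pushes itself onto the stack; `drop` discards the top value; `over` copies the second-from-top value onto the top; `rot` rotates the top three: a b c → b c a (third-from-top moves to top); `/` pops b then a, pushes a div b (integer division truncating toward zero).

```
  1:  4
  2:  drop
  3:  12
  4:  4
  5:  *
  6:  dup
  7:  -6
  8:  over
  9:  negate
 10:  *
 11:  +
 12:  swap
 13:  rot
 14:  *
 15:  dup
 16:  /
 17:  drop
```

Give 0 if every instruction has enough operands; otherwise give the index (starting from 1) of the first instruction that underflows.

4      -> [4]
drop   -> []
12     -> [12]
4      -> [12, 4]
*      -> [48]
dup    -> [48, 48]
-6     -> [48, 48, -6]
over   -> [48, 48, -6, 48]
negate -> [48, 48, -6, -48]
*      -> [48, 48, 288]
+      -> [48, 336]
swap   -> [336, 48]
rot  — needs 3 operands, stack has 2 → underflow

13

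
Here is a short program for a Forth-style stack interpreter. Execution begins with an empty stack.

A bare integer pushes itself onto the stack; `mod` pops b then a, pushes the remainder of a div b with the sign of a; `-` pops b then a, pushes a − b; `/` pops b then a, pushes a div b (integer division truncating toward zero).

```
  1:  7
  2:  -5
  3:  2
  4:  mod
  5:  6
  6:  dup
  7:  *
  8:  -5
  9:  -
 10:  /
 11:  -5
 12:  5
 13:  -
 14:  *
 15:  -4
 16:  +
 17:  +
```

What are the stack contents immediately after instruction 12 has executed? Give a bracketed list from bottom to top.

7   : [7]
-5  : [7, -5]
2   : [7, -5, 2]
mod : [7, -1]
6   : [7, -1, 6]
dup : [7, -1, 6, 6]
*   : [7, -1, 36]
-5  : [7, -1, 36, -5]
-   : [7, -1, 41]
/   : [7, 0]
-5  : [7, 0, -5]
5   : [7, 0, -5, 5]

[7, 0, -5, 5]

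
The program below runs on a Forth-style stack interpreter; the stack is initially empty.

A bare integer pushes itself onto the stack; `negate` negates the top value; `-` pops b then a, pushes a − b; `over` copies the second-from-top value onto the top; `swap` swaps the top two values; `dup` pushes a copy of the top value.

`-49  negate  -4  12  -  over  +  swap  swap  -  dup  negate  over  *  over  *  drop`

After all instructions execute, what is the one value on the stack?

-49    -> -49
negate -> 49
-4     -> 49 -4
12     -> 49 -4 12
-      -> 49 -16
over   -> 49 -16 49
+      -> 49 33
swap   -> 33 49
swap   -> 49 33
-      -> 16
dup    -> 16 16
negate -> 16 -16
over   -> 16 -16 16
*      -> 16 -256
over   -> 16 -256 16
*      -> 16 -4096
drop   -> 16

16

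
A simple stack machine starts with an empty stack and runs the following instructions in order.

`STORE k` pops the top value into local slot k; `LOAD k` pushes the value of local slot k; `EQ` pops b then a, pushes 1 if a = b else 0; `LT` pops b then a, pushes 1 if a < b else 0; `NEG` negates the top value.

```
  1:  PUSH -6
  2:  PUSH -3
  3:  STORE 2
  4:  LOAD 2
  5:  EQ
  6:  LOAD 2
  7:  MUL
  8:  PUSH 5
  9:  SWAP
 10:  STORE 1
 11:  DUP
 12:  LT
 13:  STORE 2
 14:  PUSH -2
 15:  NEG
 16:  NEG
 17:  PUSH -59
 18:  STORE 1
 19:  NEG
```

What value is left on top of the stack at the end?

2

PUSH -6   [-6]
PUSH -3   [-6, -3]
STORE 2   [-6]
LOAD 2    [-6, -3]
EQ        [0]
LOAD 2    [0, -3]
MUL       [0]
PUSH 5    [0, 5]
SWAP      [5, 0]
STORE 1   [5]
DUP       [5, 5]
LT        [0]
STORE 2   []
PUSH -2   [-2]
NEG       [2]
NEG       [-2]
PUSH -59  [-2, -59]
STORE 1   [-2]
NEG       [2]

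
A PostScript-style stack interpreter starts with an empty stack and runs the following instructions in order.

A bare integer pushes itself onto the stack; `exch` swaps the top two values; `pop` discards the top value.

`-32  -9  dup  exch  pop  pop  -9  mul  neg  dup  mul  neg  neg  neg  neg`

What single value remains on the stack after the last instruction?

82944

-32  : -32
-9   : -32 -9
dup  : -32 -9 -9
exch : -32 -9 -9
pop  : -32 -9
pop  : -32
-9   : -32 -9
mul  : 288
neg  : -288
dup  : -288 -288
mul  : 82944
neg  : -82944
neg  : 82944
neg  : -82944
neg  : 82944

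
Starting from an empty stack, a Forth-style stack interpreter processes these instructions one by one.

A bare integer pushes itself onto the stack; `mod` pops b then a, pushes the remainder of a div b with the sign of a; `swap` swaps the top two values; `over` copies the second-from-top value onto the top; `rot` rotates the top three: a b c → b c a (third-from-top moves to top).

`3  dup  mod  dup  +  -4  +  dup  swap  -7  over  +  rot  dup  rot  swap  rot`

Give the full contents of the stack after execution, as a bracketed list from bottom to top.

3    → 3
dup  → 3 3
mod  → 0
dup  → 0 0
+    → 0
-4   → 0 -4
+    → -4
dup  → -4 -4
swap → -4 -4
-7   → -4 -4 -7
over → -4 -4 -7 -4
+    → -4 -4 -11
rot  → -4 -11 -4
dup  → -4 -11 -4 -4
rot  → -4 -4 -4 -11
swap → -4 -4 -11 -4
rot  → -4 -11 -4 -4

[-4, -11, -4, -4]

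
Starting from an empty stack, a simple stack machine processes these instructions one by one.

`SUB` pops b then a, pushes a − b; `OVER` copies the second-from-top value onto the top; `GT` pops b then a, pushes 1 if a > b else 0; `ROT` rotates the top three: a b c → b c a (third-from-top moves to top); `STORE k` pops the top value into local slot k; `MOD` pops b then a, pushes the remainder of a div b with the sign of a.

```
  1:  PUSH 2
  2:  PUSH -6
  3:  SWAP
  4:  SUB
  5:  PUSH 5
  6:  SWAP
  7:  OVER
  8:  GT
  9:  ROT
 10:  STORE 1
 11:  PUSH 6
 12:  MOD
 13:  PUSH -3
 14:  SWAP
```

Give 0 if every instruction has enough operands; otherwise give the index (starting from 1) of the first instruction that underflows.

9

PUSH 2   [2]
PUSH -6  [2, -6]
SWAP     [-6, 2]
SUB      [-8]
PUSH 5   [-8, 5]
SWAP     [5, -8]
OVER     [5, -8, 5]
GT       [5, 0]
ROT  — needs 3 operands, stack has 2 → underflow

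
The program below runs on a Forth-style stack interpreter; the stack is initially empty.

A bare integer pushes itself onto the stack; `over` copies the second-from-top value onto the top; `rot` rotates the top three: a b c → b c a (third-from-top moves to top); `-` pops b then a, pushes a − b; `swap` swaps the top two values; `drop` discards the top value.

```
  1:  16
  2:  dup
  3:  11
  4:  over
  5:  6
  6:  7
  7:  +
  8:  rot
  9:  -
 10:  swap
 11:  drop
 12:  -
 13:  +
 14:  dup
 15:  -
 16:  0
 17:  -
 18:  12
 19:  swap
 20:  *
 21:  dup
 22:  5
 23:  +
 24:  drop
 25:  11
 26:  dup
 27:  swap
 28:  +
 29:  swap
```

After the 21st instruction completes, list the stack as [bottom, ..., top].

16   -> 16
dup  -> 16 16
11   -> 16 16 11
over -> 16 16 11 16
6    -> 16 16 11 16 6
7    -> 16 16 11 16 6 7
+    -> 16 16 11 16 13
rot  -> 16 16 16 13 11
-    -> 16 16 16 2
swap -> 16 16 2 16
drop -> 16 16 2
-    -> 16 14
+    -> 30
dup  -> 30 30
-    -> 0
0    -> 0 0
-    -> 0
12   -> 0 12
swap -> 12 0
*    -> 0
dup  -> 0 0

[0, 0]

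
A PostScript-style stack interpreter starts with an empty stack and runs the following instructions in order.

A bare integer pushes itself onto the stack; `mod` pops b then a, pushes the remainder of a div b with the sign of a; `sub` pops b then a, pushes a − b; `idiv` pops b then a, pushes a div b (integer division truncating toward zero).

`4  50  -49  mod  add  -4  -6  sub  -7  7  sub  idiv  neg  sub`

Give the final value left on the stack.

4    -> 4
50   -> 4 50
-49  -> 4 50 -49
mod  -> 4 1
add  -> 5
-4   -> 5 -4
-6   -> 5 -4 -6
sub  -> 5 2
-7   -> 5 2 -7
7    -> 5 2 -7 7
sub  -> 5 2 -14
idiv -> 5 0
neg  -> 5 0
sub  -> 5

5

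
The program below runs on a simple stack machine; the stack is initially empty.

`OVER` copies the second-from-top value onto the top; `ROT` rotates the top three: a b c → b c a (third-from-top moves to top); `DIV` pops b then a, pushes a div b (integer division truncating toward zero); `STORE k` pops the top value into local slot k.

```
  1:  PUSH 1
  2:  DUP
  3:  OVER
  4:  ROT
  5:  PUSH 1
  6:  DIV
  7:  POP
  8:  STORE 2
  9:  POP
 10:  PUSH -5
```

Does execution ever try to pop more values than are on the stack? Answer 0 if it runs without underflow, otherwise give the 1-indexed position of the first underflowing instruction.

0

PUSH 1  -> 1
DUP     -> 1 1
OVER    -> 1 1 1
ROT     -> 1 1 1
PUSH 1  -> 1 1 1 1
DIV     -> 1 1 1
POP     -> 1 1
STORE 2 -> 1
POP     -> (empty)
PUSH -5 -> -5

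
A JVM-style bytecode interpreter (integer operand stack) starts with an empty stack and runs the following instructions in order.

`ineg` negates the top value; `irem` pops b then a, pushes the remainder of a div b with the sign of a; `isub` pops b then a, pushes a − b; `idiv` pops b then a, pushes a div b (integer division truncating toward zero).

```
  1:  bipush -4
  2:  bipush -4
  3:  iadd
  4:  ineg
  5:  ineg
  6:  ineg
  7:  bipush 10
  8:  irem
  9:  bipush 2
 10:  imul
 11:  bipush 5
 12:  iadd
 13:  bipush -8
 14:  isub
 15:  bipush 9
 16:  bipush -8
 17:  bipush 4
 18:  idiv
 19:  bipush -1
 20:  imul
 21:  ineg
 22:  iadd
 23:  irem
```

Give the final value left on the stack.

bipush -4 : [-4]
bipush -4 : [-4, -4]
iadd      : [-8]
ineg      : [8]
ineg      : [-8]
ineg      : [8]
bipush 10 : [8, 10]
irem      : [8]
bipush 2  : [8, 2]
imul      : [16]
bipush 5  : [16, 5]
iadd      : [21]
bipush -8 : [21, -8]
isub      : [29]
bipush 9  : [29, 9]
bipush -8 : [29, 9, -8]
bipush 4  : [29, 9, -8, 4]
idiv      : [29, 9, -2]
bipush -1 : [29, 9, -2, -1]
imul      : [29, 9, 2]
ineg      : [29, 9, -2]
iadd      : [29, 7]
irem      : [1]

1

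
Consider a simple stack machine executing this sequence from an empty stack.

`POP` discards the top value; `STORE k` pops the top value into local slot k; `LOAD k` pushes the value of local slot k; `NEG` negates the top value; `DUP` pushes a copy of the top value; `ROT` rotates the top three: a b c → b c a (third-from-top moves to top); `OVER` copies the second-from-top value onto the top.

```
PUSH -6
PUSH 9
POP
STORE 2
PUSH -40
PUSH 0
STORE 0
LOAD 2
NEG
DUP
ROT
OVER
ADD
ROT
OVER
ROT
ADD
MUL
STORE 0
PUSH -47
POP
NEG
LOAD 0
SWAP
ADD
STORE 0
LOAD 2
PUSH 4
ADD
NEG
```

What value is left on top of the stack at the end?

2

PUSH -6  : [-6]
PUSH 9   : [-6, 9]
POP      : [-6]
STORE 2  : []
PUSH -40 : [-40]
PUSH 0   : [-40, 0]
STORE 0  : [-40]
LOAD 2   : [-40, -6]
NEG      : [-40, 6]
DUP      : [-40, 6, 6]
ROT      : [6, 6, -40]
OVER     : [6, 6, -40, 6]
ADD      : [6, 6, -34]
ROT      : [6, -34, 6]
OVER     : [6, -34, 6, -34]
ROT      : [6, 6, -34, -34]
ADD      : [6, 6, -68]
MUL      : [6, -408]
STORE 0  : [6]
PUSH -47 : [6, -47]
POP      : [6]
NEG      : [-6]
LOAD 0   : [-6, -408]
SWAP     : [-408, -6]
ADD      : [-414]
STORE 0  : []
LOAD 2   : [-6]
PUSH 4   : [-6, 4]
ADD      : [-2]
NEG      : [2]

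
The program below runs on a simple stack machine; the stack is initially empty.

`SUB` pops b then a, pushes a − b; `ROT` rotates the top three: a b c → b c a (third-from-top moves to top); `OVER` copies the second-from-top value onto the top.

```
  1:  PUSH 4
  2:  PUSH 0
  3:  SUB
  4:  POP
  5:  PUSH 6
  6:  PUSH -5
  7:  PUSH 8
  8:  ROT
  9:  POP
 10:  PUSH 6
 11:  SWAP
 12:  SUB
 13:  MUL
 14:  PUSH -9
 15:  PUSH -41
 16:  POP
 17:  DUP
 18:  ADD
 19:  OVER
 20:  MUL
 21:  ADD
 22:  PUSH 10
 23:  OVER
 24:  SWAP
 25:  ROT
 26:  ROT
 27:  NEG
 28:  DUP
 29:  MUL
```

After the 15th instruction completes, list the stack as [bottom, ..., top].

PUSH 4   -> [4]
PUSH 0   -> [4, 0]
SUB      -> [4]
POP      -> []
PUSH 6   -> [6]
PUSH -5  -> [6, -5]
PUSH 8   -> [6, -5, 8]
ROT      -> [-5, 8, 6]
POP      -> [-5, 8]
PUSH 6   -> [-5, 8, 6]
SWAP     -> [-5, 6, 8]
SUB      -> [-5, -2]
MUL      -> [10]
PUSH -9  -> [10, -9]
PUSH -41 -> [10, -9, -41]

[10, -9, -41]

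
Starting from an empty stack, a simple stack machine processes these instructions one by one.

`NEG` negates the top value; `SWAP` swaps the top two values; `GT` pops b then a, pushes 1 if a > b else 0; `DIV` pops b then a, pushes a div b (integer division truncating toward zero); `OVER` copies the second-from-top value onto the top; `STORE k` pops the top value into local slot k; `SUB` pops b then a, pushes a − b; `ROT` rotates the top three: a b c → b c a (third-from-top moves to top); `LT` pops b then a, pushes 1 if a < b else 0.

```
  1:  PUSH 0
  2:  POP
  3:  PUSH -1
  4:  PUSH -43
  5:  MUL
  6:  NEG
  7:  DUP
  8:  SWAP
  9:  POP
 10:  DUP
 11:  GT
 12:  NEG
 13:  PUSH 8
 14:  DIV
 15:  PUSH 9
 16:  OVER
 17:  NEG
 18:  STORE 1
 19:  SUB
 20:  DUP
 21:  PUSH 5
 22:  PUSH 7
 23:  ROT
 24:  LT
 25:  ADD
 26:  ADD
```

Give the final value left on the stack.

PUSH 0   -> [0]
POP      -> []
PUSH -1  -> [-1]
PUSH -43 -> [-1, -43]
MUL      -> [43]
NEG      -> [-43]
DUP      -> [-43, -43]
SWAP     -> [-43, -43]
POP      -> [-43]
DUP      -> [-43, -43]
GT       -> [0]
NEG      -> [0]
PUSH 8   -> [0, 8]
DIV      -> [0]
PUSH 9   -> [0, 9]
OVER     -> [0, 9, 0]
NEG      -> [0, 9, 0]
STORE 1  -> [0, 9]
SUB      -> [-9]
DUP      -> [-9, -9]
PUSH 5   -> [-9, -9, 5]
PUSH 7   -> [-9, -9, 5, 7]
ROT      -> [-9, 5, 7, -9]
LT       -> [-9, 5, 0]
ADD      -> [-9, 5]
ADD      -> [-4]

-4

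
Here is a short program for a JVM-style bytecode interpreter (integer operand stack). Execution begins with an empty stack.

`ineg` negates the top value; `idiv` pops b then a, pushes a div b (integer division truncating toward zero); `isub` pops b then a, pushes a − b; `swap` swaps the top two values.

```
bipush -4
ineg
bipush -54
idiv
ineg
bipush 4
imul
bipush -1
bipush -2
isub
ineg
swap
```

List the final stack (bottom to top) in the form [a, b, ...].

bipush -4  → -4
ineg       → 4
bipush -54 → 4 -54
idiv       → 0
ineg       → 0
bipush 4   → 0 4
imul       → 0
bipush -1  → 0 -1
bipush -2  → 0 -1 -2
isub       → 0 1
ineg       → 0 -1
swap       → -1 0

[-1, 0]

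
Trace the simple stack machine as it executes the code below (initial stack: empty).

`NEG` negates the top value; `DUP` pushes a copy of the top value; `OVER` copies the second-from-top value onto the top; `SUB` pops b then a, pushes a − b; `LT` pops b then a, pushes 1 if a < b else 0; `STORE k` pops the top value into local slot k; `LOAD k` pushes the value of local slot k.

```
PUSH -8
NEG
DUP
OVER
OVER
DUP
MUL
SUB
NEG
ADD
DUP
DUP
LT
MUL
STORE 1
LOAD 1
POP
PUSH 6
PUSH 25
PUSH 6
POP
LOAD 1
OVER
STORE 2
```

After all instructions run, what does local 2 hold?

PUSH -8 -> [-8]
NEG     -> [8]
DUP     -> [8, 8]
OVER    -> [8, 8, 8]
OVER    -> [8, 8, 8, 8]
DUP     -> [8, 8, 8, 8, 8]
MUL     -> [8, 8, 8, 64]
SUB     -> [8, 8, -56]
NEG     -> [8, 8, 56]
ADD     -> [8, 64]
DUP     -> [8, 64, 64]
DUP     -> [8, 64, 64, 64]
LT      -> [8, 64, 0]
MUL     -> [8, 0]
STORE 1 -> [8]
LOAD 1  -> [8, 0]
POP     -> [8]
PUSH 6  -> [8, 6]
PUSH 25 -> [8, 6, 25]
PUSH 6  -> [8, 6, 25, 6]
POP     -> [8, 6, 25]
LOAD 1  -> [8, 6, 25, 0]
OVER    -> [8, 6, 25, 0, 25]
STORE 2 -> [8, 6, 25, 0]

25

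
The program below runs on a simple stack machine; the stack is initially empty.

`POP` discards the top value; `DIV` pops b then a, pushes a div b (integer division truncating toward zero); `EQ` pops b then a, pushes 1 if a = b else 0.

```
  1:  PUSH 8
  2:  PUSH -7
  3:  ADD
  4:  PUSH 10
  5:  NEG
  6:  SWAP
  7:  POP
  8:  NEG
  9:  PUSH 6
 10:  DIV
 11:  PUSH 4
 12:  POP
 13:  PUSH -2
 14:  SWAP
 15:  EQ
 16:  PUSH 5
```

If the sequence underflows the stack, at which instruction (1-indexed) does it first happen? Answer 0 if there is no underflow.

0

PUSH 8   [8]
PUSH -7  [8, -7]
ADD      [1]
PUSH 10  [1, 10]
NEG      [1, -10]
SWAP     [-10, 1]
POP      [-10]
NEG      [10]
PUSH 6   [10, 6]
DIV      [1]
PUSH 4   [1, 4]
POP      [1]
PUSH -2  [1, -2]
SWAP     [-2, 1]
EQ       [0]
PUSH 5   [0, 5]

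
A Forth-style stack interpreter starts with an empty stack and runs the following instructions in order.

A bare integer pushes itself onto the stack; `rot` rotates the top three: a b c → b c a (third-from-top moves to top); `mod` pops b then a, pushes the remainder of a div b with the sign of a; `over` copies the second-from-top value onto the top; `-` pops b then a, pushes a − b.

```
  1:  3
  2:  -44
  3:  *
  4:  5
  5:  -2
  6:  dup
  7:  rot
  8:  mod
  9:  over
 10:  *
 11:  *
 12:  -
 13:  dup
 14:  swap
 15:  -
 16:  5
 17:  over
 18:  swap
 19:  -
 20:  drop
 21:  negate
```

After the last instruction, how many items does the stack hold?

1

3      : 3
-44    : 3 -44
*      : -132
5      : -132 5
-2     : -132 5 -2
dup    : -132 5 -2 -2
rot    : -132 -2 -2 5
mod    : -132 -2 -2
over   : -132 -2 -2 -2
*      : -132 -2 4
*      : -132 -8
-      : -124
dup    : -124 -124
swap   : -124 -124
-      : 0
5      : 0 5
over   : 0 5 0
swap   : 0 0 5
-      : 0 -5
drop   : 0
negate : 0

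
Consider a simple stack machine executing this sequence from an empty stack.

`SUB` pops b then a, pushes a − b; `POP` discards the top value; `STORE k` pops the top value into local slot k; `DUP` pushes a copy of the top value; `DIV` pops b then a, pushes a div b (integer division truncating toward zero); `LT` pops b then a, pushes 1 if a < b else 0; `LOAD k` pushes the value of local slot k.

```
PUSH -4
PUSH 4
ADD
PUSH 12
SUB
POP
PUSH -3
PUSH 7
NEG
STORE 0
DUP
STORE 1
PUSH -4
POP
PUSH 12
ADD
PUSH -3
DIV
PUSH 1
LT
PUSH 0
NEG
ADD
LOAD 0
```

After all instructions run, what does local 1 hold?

PUSH -4  [-4]
PUSH 4   [-4, 4]
ADD      [0]
PUSH 12  [0, 12]
SUB      [-12]
POP      []
PUSH -3  [-3]
PUSH 7   [-3, 7]
NEG      [-3, -7]
STORE 0  [-3]
DUP      [-3, -3]
STORE 1  [-3]
PUSH -4  [-3, -4]
POP      [-3]
PUSH 12  [-3, 12]
ADD      [9]
PUSH -3  [9, -3]
DIV      [-3]
PUSH 1   [-3, 1]
LT       [1]
PUSH 0   [1, 0]
NEG      [1, 0]
ADD      [1]
LOAD 0   [1, -7]

-3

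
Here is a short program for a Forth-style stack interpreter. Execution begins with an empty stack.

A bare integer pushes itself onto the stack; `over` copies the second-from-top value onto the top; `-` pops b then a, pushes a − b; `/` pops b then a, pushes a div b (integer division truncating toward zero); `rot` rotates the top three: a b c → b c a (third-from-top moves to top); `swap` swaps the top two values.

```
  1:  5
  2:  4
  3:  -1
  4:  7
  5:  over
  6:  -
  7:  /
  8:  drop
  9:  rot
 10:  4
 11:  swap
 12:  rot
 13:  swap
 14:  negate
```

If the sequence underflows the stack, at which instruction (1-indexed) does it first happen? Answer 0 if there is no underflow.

9

5    : [5]
4    : [5, 4]
-1   : [5, 4, -1]
7    : [5, 4, -1, 7]
over : [5, 4, -1, 7, -1]
-    : [5, 4, -1, 8]
/    : [5, 4, 0]
drop : [5, 4]
rot  — needs 3 operands, stack has 2 → underflow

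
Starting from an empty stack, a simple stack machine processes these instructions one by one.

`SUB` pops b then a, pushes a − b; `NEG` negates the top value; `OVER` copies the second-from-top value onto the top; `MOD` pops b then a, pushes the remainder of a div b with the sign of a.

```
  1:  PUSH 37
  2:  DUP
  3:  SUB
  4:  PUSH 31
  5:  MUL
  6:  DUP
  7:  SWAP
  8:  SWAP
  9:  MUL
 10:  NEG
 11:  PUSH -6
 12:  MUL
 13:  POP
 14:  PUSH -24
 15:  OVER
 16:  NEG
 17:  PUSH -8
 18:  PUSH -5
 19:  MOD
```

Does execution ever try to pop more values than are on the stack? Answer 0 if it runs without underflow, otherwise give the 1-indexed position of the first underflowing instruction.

PUSH 37  -> [37]
DUP      -> [37, 37]
SUB      -> [0]
PUSH 31  -> [0, 31]
MUL      -> [0]
DUP      -> [0, 0]
SWAP     -> [0, 0]
SWAP     -> [0, 0]
MUL      -> [0]
NEG      -> [0]
PUSH -6  -> [0, -6]
MUL      -> [0]
POP      -> []
PUSH -24 -> [-24]
OVER  — needs 2 operands, stack has 1 → underflow

15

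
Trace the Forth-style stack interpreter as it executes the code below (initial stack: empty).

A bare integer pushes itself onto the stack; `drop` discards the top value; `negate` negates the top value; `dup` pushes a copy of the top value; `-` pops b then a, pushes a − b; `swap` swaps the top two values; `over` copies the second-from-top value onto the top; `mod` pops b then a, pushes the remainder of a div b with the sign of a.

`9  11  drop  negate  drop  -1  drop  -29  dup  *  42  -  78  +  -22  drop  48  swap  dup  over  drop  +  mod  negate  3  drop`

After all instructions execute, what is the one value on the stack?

9      : [9]
11     : [9, 11]
drop   : [9]
negate : [-9]
drop   : []
-1     : [-1]
drop   : []
-29    : [-29]
dup    : [-29, -29]
*      : [841]
42     : [841, 42]
-      : [799]
78     : [799, 78]
+      : [877]
-22    : [877, -22]
drop   : [877]
48     : [877, 48]
swap   : [48, 877]
dup    : [48, 877, 877]
over   : [48, 877, 877, 877]
drop   : [48, 877, 877]
+      : [48, 1754]
mod    : [48]
negate : [-48]
3      : [-48, 3]
drop   : [-48]

-48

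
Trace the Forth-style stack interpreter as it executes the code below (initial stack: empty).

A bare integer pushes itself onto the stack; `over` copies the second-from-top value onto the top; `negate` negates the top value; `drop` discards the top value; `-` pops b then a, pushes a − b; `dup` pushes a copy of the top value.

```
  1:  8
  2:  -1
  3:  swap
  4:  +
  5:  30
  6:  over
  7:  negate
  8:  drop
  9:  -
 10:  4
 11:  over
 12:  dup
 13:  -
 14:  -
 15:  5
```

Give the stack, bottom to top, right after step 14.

8      -> 8
-1     -> 8 -1
swap   -> -1 8
+      -> 7
30     -> 7 30
over   -> 7 30 7
negate -> 7 30 -7
drop   -> 7 30
-      -> -23
4      -> -23 4
over   -> -23 4 -23
dup    -> -23 4 -23 -23
-      -> -23 4 0
-      -> -23 4

[-23, 4]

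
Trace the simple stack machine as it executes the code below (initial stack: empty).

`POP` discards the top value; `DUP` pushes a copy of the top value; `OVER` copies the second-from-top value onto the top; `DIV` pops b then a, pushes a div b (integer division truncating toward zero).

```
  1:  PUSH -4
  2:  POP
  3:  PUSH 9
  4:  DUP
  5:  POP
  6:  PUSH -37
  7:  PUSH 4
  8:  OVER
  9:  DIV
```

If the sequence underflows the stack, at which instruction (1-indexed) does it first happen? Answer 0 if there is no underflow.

PUSH -4  : [-4]
POP      : []
PUSH 9   : [9]
DUP      : [9, 9]
POP      : [9]
PUSH -37 : [9, -37]
PUSH 4   : [9, -37, 4]
OVER     : [9, -37, 4, -37]
DIV      : [9, -37, 0]

0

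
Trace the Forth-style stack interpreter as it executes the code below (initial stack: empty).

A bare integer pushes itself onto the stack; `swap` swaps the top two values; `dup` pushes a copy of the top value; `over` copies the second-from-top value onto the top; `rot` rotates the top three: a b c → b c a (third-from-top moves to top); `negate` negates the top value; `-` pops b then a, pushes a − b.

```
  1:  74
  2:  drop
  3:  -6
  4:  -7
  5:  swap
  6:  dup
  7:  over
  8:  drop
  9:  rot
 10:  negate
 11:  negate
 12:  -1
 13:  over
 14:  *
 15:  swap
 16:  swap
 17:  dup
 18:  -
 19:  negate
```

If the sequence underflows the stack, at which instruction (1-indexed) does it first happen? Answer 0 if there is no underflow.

0

74      74
drop    (empty)
-6      -6
-7      -6 -7
swap    -7 -6
dup     -7 -6 -6
over    -7 -6 -6 -6
drop    -7 -6 -6
rot     -6 -6 -7
negate  -6 -6 7
negate  -6 -6 -7
-1      -6 -6 -7 -1
over    -6 -6 -7 -1 -7
*       -6 -6 -7 7
swap    -6 -6 7 -7
swap    -6 -6 -7 7
dup     -6 -6 -7 7 7
-       -6 -6 -7 0
negate  -6 -6 -7 0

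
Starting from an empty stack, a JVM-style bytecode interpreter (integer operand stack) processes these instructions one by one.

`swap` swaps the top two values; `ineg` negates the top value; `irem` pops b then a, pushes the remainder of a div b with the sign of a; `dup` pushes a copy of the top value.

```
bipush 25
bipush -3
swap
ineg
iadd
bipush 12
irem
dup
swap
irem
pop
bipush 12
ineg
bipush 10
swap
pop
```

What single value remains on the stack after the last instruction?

bipush 25 : [25]
bipush -3 : [25, -3]
swap      : [-3, 25]
ineg      : [-3, -25]
iadd      : [-28]
bipush 12 : [-28, 12]
irem      : [-4]
dup       : [-4, -4]
swap      : [-4, -4]
irem      : [0]
pop       : []
bipush 12 : [12]
ineg      : [-12]
bipush 10 : [-12, 10]
swap      : [10, -12]
pop       : [10]

10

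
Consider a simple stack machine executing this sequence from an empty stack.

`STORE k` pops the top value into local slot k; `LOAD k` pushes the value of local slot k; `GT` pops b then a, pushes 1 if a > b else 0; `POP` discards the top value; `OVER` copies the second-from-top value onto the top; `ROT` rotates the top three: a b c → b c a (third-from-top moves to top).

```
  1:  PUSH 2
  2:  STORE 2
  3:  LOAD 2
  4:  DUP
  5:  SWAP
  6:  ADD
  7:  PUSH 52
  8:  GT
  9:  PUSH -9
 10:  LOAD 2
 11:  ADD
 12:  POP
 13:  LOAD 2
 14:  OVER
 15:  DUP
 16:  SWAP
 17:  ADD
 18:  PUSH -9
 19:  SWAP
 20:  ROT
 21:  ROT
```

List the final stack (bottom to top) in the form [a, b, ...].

PUSH 2  → [2]
STORE 2 → []
LOAD 2  → [2]
DUP     → [2, 2]
SWAP    → [2, 2]
ADD     → [4]
PUSH 52 → [4, 52]
GT      → [0]
PUSH -9 → [0, -9]
LOAD 2  → [0, -9, 2]
ADD     → [0, -7]
POP     → [0]
LOAD 2  → [0, 2]
OVER    → [0, 2, 0]
DUP     → [0, 2, 0, 0]
SWAP    → [0, 2, 0, 0]
ADD     → [0, 2, 0]
PUSH -9 → [0, 2, 0, -9]
SWAP    → [0, 2, -9, 0]
ROT     → [0, -9, 0, 2]
ROT     → [0, 0, 2, -9]

[0, 0, 2, -9]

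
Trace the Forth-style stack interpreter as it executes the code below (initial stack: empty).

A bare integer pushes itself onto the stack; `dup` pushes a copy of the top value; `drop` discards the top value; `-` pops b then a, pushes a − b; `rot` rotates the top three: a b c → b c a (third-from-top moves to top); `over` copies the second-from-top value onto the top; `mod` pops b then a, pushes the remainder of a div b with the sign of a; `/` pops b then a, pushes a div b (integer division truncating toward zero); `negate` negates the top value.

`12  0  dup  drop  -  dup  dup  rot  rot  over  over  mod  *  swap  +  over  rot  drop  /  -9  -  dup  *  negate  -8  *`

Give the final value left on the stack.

800

12     : [12]
0      : [12, 0]
dup    : [12, 0, 0]
drop   : [12, 0]
-      : [12]
dup    : [12, 12]
dup    : [12, 12, 12]
rot    : [12, 12, 12]
rot    : [12, 12, 12]
over   : [12, 12, 12, 12]
over   : [12, 12, 12, 12, 12]
mod    : [12, 12, 12, 0]
*      : [12, 12, 0]
swap   : [12, 0, 12]
+      : [12, 12]
over   : [12, 12, 12]
rot    : [12, 12, 12]
drop   : [12, 12]
/      : [1]
-9     : [1, -9]
-      : [10]
dup    : [10, 10]
*      : [100]
negate : [-100]
-8     : [-100, -8]
*      : [800]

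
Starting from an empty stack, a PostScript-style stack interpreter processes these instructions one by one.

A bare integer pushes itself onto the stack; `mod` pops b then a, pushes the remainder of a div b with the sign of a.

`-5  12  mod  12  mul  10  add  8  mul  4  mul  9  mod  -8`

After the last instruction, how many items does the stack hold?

2

-5   [-5]
12   [-5, 12]
mod  [-5]
12   [-5, 12]
mul  [-60]
10   [-60, 10]
add  [-50]
8    [-50, 8]
mul  [-400]
4    [-400, 4]
mul  [-1600]
9    [-1600, 9]
mod  [-7]
-8   [-7, -8]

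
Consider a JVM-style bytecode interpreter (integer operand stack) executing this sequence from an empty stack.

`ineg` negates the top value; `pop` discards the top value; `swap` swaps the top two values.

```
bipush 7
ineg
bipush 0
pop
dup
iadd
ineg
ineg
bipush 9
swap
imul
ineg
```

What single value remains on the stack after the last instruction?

bipush 7  7
ineg      -7
bipush 0  -7 0
pop       -7
dup       -7 -7
iadd      -14
ineg      14
ineg      -14
bipush 9  -14 9
swap      9 -14
imul      -126
ineg      126

126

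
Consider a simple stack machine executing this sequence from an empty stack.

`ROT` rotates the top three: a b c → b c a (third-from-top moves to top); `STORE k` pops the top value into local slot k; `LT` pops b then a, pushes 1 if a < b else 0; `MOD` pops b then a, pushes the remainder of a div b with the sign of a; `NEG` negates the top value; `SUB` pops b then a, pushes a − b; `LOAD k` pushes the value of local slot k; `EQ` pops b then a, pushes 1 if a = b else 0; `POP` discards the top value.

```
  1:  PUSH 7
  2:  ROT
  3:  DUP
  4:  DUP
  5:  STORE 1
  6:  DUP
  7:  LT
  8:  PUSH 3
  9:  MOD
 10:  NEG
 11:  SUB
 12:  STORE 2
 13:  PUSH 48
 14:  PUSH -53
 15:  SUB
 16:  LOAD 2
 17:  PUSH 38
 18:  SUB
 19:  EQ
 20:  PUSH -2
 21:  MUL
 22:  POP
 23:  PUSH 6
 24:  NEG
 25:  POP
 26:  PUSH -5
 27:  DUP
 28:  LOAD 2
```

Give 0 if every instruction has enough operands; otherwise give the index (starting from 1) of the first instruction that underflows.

PUSH 7  7
ROT  — needs 3 operands, stack has 1 → underflow

2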